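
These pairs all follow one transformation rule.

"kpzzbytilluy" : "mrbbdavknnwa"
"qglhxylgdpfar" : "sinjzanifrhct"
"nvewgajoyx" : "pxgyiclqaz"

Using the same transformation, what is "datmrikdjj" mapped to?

Each output is the input with this applied: shift every letter 2 places forward in the alphabet (wrapping around).
So "datmrikdjj" becomes "fcvotkmfll".

fcvotkmfll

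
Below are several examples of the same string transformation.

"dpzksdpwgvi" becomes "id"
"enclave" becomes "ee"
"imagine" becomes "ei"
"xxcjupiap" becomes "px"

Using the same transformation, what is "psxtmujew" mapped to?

wp

The pattern: move the first character to the end, then keep only the last 2 characters.
Working it through for "psxtmujew": intermediate "sxtmujewp", final "wp".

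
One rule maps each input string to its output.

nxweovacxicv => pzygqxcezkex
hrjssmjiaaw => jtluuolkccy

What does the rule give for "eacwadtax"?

The transformation: shift every letter 2 places forward in the alphabet (wrapping around).
Doing the same to "eacwadtax": "gceycfvcz".

gceycfvcz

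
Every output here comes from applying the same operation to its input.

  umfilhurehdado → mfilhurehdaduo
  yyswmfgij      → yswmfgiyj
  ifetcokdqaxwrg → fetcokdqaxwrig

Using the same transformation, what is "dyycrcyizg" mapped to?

Looking at the pairs, the operation is to swap the first and last characters, then move the first character to the end.
"dyycrcyizg" → "yycrcyizdg".

yycrcyizdg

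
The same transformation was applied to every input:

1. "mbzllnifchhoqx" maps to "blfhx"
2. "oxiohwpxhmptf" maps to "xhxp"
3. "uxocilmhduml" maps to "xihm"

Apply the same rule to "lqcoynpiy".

qyi

The transformation: keep one character in every 3, starting at position 2 (positions 2nd, 5th, 8th, ...).
Applying that to "lqcoynpiy" gives "qyi".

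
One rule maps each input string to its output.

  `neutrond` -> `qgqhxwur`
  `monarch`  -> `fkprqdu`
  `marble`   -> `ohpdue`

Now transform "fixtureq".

htilawxu

The transformation: shift every letter 3 places forward in the alphabet (wrapping around), then move the last 2 characters to the front (rotate right by 2).
Starting from "fixtureq": after the first operation, "ilawxuht"; after the second, "htilawxu".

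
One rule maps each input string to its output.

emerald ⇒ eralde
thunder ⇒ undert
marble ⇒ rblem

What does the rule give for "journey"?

urneyj

In each case the input is transformed by: move the first 2 characters to the end (rotate left by 2), then delete the last character.
"journey" → "urneyjo" → "urneyj".
(Check on "emerald": → "eraldem" → "eralde" ✓)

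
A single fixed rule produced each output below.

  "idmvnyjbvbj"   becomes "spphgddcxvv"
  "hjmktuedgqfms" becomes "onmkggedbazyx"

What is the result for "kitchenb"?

In each case the input is transformed by: sort the characters into reverse alphabetical order, then shift every letter 6 places backward in the alphabet (wrapping around).
Starting from "kitchenb": after the first operation, "tnkihecb"; after the second, "nhecbywv".

nhecbywv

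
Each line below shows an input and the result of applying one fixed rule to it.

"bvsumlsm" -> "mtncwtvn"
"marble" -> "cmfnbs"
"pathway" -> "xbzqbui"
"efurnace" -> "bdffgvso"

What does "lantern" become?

The rule is to move the last 3 characters to the front (rotate right by 3), then shift every letter 1 place forward in the alphabet (wrapping around).
Applying both steps to "lantern": "ernlant", then "fsombou".
(Check on "bvsumlsm": → "lsmbvsum" → "mtncwtvn" ✓)

fsombou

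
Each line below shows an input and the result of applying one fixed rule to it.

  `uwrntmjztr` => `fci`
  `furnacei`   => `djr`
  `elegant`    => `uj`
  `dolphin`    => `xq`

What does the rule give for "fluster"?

uc

The pattern: shift every letter 9 places forward in the alphabet (wrapping around), then keep one character in every 3, starting at position 2 (positions 2nd, 5th, 8th, ...).
Working it through for "fluster": intermediate "oudbcna", final "uc".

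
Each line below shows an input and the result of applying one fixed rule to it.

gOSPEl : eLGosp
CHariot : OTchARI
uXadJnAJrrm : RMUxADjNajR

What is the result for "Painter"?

The pattern: move the last 2 characters to the front (rotate right by 2), then flip the case of every letter.
Applying both steps to "Painter": "erPaint", then "ERpAINT".

ERpAINT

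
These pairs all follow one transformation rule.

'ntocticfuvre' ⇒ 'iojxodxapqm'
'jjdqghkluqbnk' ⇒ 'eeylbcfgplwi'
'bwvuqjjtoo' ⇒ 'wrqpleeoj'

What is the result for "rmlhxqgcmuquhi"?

mhgcslbxhplpc

The transformation: delete the last character, then shift every letter 5 places backward in the alphabet (wrapping around).
Applying that to "rmlhxqgcmuquhi" gives "mhgcslbxhplpc".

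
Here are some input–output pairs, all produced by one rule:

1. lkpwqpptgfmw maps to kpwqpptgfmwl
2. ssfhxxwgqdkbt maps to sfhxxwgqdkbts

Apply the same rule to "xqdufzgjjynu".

The transformation: move the first character to the end.
Applying that to "xqdufzgjjynu" gives "qdufzgjjynux".

qdufzgjjynux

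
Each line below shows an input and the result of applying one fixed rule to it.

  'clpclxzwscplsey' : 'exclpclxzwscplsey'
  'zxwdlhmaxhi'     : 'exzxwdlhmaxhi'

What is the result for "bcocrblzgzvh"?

exbcocrblzgzvh

The rule is to prepend "ex".
On "bcocrblzgzvh" that produces "exbcocrblzgzvh".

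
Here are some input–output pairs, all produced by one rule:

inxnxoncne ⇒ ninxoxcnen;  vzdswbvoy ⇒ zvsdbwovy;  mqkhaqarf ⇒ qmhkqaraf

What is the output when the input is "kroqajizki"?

rkqojaziik

Looking at the pairs, the operation is to swap each adjacent pair of characters (1↔2, 3↔4, ...).
Applying that to "kroqajizki" gives "rkqojaziik".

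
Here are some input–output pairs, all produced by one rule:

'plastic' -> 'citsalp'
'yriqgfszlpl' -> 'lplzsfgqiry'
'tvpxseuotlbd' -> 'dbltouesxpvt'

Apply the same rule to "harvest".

The rule is to reverse the string.
For "harvest" the result is "tsevrah".

tsevrah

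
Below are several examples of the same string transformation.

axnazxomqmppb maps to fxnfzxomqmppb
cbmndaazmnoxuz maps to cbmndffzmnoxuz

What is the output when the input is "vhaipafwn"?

Each output is the input with this applied: replace every "a" with "f".
"vhaipafwn" → "vhfipffwn".

vhfipffwn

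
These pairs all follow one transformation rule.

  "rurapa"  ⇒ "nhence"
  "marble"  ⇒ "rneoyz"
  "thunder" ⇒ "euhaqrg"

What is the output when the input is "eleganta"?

In each case the input is transformed by: swap the first and last characters, then shift every letter 13 places forward in the alphabet (wrapping around) — i.e. ROT13.
For "eleganta", step one produces "alegante"; step two turns that into "nyrtnagr".

nyrtnagr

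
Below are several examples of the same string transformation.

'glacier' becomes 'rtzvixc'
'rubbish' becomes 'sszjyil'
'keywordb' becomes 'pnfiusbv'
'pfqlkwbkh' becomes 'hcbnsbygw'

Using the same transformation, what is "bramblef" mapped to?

rdscvwsi

The pattern: move the first 2 characters to the end (rotate left by 2), then shift every letter 9 places backward in the alphabet (wrapping around).
Working it through for "bramblef": intermediate "amblefbr", final "rdscvwsi".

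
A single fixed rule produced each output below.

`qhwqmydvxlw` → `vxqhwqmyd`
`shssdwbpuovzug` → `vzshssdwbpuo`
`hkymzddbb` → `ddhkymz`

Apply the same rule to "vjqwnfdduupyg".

Looking at the pairs, the operation is to delete the last 2 characters, then move the last 2 characters to the front (rotate right by 2).
For "vjqwnfdduupyg", step one produces "vjqwnfdduup"; step two turns that into "upvjqwnfddu".

upvjqwnfddu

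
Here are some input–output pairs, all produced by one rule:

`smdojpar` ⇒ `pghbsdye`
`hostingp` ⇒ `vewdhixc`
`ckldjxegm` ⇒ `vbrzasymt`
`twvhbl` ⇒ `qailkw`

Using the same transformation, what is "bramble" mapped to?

Each output is the input with this applied: move the last 2 characters to the front (rotate right by 2), then shift every letter 11 places backward in the alphabet (wrapping around).
For "bramble", step one produces "lebramb"; step two turns that into "atqgpbq".

atqgpbq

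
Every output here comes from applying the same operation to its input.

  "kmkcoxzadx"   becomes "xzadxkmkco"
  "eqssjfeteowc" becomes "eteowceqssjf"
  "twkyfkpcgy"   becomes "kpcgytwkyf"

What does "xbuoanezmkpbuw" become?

In each case the input is transformed by: swap the front and back halves of the string.
Doing the same to "xbuoanezmkpbuw": "zmkpbuwxbuoane".

zmkpbuwxbuoane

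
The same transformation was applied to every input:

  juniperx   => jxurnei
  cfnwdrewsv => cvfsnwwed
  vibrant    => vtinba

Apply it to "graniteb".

Rule — take characters alternately from the front and the back (1st, last, 2nd, 2nd-last, ...), then delete the last character.
For "graniteb", step one produces "gbreatni"; step two turns that into "gbreatn".
(Check on "cfnwdrewsv": → "cvfsnwwedr" → "cvfsnwwed" ✓)

gbreatn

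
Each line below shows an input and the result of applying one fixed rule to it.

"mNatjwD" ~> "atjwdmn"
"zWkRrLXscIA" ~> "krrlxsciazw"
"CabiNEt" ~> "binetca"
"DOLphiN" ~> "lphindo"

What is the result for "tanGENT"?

ngentta

In each case the input is transformed by: move the first 2 characters to the end (rotate left by 2), then convert every letter to lowercase.
"tanGENT" → "nGENTta" → "ngentta".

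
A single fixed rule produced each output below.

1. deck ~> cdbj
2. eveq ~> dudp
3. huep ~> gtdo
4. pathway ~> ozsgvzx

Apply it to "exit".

In each case the input is transformed by: shift every letter 1 place backward in the alphabet (wrapping around).
On "exit" that produces "dwhs".

dwhs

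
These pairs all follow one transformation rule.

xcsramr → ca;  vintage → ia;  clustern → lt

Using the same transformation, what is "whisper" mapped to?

In each case the input is transformed by: move the last character to the front, then keep one character in every 3, starting at position 3 (positions 3rd, 6th, 9th, ...).
For "whisper", step one produces "rwhispe"; step two turns that into "hp".
(Check on "clustern": → "ncluster" → "lt" ✓)

hp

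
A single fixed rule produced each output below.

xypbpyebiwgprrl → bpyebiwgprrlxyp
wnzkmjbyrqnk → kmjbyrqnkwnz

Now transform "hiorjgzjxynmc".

What's happening: move the first 3 characters to the end (rotate left by 3).
Applying that to "hiorjgzjxynmc" gives "rjgzjxynmchio".

rjgzjxynmchio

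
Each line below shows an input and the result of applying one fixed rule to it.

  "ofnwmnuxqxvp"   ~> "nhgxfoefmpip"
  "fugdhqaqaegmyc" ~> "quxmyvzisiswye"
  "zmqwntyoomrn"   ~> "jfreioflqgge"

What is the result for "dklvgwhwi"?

oavcdnyoz

In each case the input is transformed by: move the last 2 characters to the front (rotate right by 2), then shift every letter 8 places backward in the alphabet (wrapping around).
Applying both steps to "dklvgwhwi": "widklvgwh", then "oavcdnyoz".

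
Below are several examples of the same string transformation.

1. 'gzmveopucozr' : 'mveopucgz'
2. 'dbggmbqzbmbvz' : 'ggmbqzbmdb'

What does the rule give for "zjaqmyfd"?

aqmzj

Looking at the pairs, the operation is to delete the last 3 characters, then move the first 2 characters to the end (rotate left by 2).
On "zjaqmyfd" that produces "aqmzj".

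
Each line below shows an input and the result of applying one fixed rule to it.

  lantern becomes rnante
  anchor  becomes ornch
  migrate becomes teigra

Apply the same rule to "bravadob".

obravad

In each case the input is transformed by: delete the first character, then move the last 2 characters to the front (rotate right by 2).
Starting from "bravadob": after the first operation, "ravadob"; after the second, "obravad".
(Check on "migrate": → "igrate" → "teigra" ✓)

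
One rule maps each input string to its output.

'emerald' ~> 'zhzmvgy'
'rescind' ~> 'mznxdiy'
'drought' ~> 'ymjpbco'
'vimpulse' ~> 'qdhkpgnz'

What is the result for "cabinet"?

Each output is the input with this applied: shift every letter 5 places backward in the alphabet (wrapping around).
Applying that to "cabinet" gives "xvwdizo".

xvwdizo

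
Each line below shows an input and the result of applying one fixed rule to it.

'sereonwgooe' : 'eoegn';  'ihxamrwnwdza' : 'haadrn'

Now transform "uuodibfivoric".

The pattern: keep every other character starting from the second (positions 2nd, 4th, 6th, ...), then take characters alternately from the front and the back (1st, last, 2nd, 2nd-last, ...).
Starting from "uuodibfivoric": after the first operation, "udbioi"; after the second, "uidobi".
(Check on "ihxamrwnwdza": → "harnda" → "haadrn" ✓)

uidobi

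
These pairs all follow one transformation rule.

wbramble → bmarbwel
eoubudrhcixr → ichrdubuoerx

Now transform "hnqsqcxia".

In each case the input is transformed by: reverse the string, then move the first 2 characters to the end (rotate left by 2).
On "hnqsqcxia" that produces "xcqsqnhai".

xcqsqnhai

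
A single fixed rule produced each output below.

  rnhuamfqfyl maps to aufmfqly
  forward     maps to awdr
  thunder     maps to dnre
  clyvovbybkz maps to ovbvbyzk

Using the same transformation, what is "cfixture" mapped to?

The pattern: delete the first 3 characters, then swap each adjacent pair of characters (1↔2, 3↔4, ...).
"cfixture" → "txrue".

txrue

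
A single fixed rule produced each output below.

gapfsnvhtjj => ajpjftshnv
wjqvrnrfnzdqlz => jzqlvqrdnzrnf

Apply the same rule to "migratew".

Rule — delete the first character, then take characters alternately from the front and the back (1st, last, 2nd, 2nd-last, ...).
Applying both steps to "migratew": "igratew", then "iwgerta".

iwgerta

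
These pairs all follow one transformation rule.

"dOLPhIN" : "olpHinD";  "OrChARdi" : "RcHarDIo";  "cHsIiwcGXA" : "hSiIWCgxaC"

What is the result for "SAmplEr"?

aMPLeRs

In each case the input is transformed by: move the first character to the end, then flip the case of every letter.
On "SAmplEr": the first step gives "AmplErS", and the second then gives "aMPLeRs".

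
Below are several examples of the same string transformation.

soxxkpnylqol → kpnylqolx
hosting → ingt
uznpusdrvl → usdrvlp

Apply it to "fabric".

The rule is to delete the first 3 characters, then move the first character to the end.
Applying both steps to "fabric": "ric", then "icr".

icr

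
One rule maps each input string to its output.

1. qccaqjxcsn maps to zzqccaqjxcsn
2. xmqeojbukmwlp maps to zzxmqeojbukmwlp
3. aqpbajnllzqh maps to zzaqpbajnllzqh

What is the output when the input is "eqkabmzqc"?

zzeqkabmzqc

Rule — prepend "zz".
On "eqkabmzqc" that produces "zzeqkabmzqc".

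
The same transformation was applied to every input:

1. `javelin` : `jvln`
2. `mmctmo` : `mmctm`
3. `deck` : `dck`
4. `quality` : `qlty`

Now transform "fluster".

The rule is to remove every vowel.
Doing the same to "fluster": "flstr".

flstr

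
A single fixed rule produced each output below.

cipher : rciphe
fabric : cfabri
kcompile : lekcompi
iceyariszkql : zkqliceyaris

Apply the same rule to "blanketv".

tvblanke

Looking at the pairs, the operation is to move the first 2 characters to the end (rotate left by 2), then swap the front and back halves of the string.
Working it through for "blanketv": intermediate "anketvbl", final "tvblanke".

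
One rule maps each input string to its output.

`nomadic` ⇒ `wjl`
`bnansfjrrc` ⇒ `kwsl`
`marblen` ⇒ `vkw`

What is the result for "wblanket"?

fjn

Rule — keep one character in every 3, starting at position 1 (positions 1st, 4th, 7th, ...), then shift every letter 9 places forward in the alphabet (wrapping around).
Applying that to "wblanket" gives "fjn".
(Check on "nomadic": → "nac" → "wjl" ✓)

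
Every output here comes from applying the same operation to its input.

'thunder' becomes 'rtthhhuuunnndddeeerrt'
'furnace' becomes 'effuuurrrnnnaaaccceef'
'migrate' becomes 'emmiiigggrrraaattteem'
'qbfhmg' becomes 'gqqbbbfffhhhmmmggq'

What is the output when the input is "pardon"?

The pattern: repeat every character 3 times, then swap the first and last characters.
Starting from "pardon": after the first operation, "pppaaarrrdddooonnn"; after the second, "nppaaarrrdddooonnp".

nppaaarrrdddooonnp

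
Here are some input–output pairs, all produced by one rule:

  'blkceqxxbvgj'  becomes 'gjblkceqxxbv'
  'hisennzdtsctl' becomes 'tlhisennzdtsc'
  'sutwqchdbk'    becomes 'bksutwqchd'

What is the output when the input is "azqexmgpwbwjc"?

Looking at the pairs, the operation is to move the last 2 characters to the front (rotate right by 2).
Doing the same to "azqexmgpwbwjc": "jcazqexmgpwbw".

jcazqexmgpwbw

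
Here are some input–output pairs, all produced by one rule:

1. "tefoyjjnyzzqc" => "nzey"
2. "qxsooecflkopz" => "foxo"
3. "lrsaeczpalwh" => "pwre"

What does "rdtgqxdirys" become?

isdq

Rule — keep one character in every 3, starting at position 2 (positions 2nd, 5th, 8th, ...), then swap the front and back halves of the string.
On "rdtgqxdirys" that produces "isdq".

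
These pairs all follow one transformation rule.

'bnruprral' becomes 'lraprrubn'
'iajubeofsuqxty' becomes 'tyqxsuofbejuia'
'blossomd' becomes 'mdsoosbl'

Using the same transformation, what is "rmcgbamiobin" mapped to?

inobmibacgrm

What's happening: swap each adjacent pair of characters (1↔2, 3↔4, ...), then reverse the string.
On "rmcgbamiobin" that produces "inobmibacgrm".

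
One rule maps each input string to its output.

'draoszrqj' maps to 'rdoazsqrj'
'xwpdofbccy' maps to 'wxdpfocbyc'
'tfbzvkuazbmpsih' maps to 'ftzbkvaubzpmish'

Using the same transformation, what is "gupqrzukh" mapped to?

The transformation: swap each adjacent pair of characters (1↔2, 3↔4, ...).
For "gupqrzukh" the result is "ugqpzrkuh".

ugqpzrkuh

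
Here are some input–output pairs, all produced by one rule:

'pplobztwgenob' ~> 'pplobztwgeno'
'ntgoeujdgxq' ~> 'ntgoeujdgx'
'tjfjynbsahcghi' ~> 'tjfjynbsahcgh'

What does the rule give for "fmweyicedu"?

fmweyiced

The pattern: delete the last character.
"fmweyicedu" → "fmweyiced".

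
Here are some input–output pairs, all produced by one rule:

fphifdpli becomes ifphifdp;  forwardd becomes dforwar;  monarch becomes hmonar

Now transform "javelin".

njavel

Rule — move the last 2 characters to the front (rotate right by 2), then delete the first character.
On "javelin": the first step gives "injavel", and the second then gives "njavel".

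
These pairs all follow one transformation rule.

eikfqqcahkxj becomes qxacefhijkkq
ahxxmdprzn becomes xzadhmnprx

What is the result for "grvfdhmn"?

rvdfghmn

The rule is to sort the characters into alphabetical order, then move the last 2 characters to the front (rotate right by 2).
Working it through for "grvfdhmn": intermediate "dfghmnrv", final "rvdfghmn".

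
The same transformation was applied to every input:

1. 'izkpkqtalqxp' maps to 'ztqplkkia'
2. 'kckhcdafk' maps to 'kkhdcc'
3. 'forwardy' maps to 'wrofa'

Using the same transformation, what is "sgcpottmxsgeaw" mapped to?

The rule is to delete the last 3 characters, then sort the characters into reverse alphabetical order.
On "sgcpottmxsgeaw" that produces "xttsspomggc".
(Check on "forwardy": → "forwa" → "wrofa" ✓)

xttsspomggc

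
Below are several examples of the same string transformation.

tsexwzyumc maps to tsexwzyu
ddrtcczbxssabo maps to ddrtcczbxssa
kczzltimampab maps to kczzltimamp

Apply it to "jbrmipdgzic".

jbrmipdgz

The pattern: delete the last 2 characters.
On "jbrmipdgzic" that produces "jbrmipdgz".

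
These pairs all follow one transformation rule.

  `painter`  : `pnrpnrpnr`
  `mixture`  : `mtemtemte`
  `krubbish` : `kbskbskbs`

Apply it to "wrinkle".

wnewnewne

The pattern: keep one character in every 3, starting at position 1 (positions 1st, 4th, 7th, ...), then write the whole string 3 times in a row.
Working it through for "wrinkle": intermediate "wne", final "wnewnewne".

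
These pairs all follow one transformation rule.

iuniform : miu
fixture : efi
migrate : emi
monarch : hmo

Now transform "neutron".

nne

In each case the input is transformed by: move the first 2 characters to the end (rotate left by 2), then keep only the last 3 characters.
Working it through for "neutron": intermediate "utronne", final "nne".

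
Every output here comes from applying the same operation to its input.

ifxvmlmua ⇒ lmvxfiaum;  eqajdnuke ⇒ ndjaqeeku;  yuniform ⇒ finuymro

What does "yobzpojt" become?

The rule is to reverse the string, then move the first 3 characters to the end (rotate left by 3).
Applying both steps to "yobzpojt": "tjopzboy", then "pzboytjo".
(Check on "ifxvmlmua": → "aumlmvxfi" → "lmvxfiaum" ✓)

pzboytjo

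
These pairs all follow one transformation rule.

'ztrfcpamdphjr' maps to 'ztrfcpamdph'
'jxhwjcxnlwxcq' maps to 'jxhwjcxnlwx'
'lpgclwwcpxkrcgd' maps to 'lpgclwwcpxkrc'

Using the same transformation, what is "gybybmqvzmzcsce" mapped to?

The rule is to delete the last 2 characters.
Doing the same to "gybybmqvzmzcsce": "gybybmqvzmzcs".

gybybmqvzmzcs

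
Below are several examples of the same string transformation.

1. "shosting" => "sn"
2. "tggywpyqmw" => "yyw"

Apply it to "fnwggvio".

gi

Rule — delete the first character, then keep one character in every 3, starting at position 3 (positions 3rd, 6th, 9th, ...).
On "fnwggvio" that produces "gi".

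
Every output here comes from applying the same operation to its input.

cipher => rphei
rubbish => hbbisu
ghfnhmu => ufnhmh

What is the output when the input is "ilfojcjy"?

Each output is the input with this applied: delete the first character, then swap the first and last characters.
For "ilfojcjy", step one produces "lfojcjy"; step two turns that into "yfojcjl".

yfojcjl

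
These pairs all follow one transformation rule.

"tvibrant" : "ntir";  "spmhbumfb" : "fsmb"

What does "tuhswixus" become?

What's happening: move the last 3 characters to the front (rotate right by 3), then keep every other character starting from the second (positions 2nd, 4th, 6th, ...).
Applying both steps to "tuhswixus": "xustuhswi", then "uthw".

uthw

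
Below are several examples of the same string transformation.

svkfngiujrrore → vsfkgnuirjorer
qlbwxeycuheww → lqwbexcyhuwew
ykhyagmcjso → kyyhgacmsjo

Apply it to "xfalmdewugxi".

The rule is to swap each adjacent pair of characters (1↔2, 3↔4, ...).
So "xfalmdewugxi" becomes "fxladmweguix".

fxladmweguix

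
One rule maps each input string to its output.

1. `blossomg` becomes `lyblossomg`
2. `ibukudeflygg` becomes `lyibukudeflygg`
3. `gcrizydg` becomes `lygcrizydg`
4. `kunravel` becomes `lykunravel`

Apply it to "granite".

lygranite

The transformation: prepend "ly".
Applying that to "granite" gives "lygranite".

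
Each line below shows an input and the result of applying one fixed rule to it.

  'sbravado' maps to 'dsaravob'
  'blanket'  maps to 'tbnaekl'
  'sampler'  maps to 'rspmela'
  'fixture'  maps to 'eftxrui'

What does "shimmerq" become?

rsmiemqh

What's happening: swap each adjacent pair of characters (1↔2, 3↔4, ...), then swap the first and last characters.
For "shimmerq", step one produces "hsmiemqr"; step two turns that into "rsmiemqh".
(Check on "sampler": → "aspmelr" → "rspmela" ✓)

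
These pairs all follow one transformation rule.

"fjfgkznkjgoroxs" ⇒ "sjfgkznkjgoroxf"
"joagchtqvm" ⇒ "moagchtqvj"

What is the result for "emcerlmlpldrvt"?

tmcerlmlpldrve

What's happening: swap the first and last characters.
Doing the same to "emcerlmlpldrvt": "tmcerlmlpldrve".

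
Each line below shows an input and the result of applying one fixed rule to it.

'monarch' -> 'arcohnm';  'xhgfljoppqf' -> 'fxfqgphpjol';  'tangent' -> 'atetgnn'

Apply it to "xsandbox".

axbxdsno

What's happening: sort the characters into alphabetical order, then take characters alternately from the front and the back (1st, last, 2nd, 2nd-last, ...).
For "xsandbox", step one produces "abdnosxx"; step two turns that into "axbxdsno".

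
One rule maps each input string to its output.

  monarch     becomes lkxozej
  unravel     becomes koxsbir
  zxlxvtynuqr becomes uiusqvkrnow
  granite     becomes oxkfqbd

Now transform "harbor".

xoyloe

The transformation: shift every letter 3 places backward in the alphabet (wrapping around), then move the first character to the end.
Applying that to "harbor" gives "xoyloe".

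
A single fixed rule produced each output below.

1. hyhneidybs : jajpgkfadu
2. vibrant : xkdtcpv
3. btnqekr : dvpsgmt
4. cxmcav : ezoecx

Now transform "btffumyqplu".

dvhhwoasrnw

Each output is the input with this applied: shift every letter 2 places forward in the alphabet (wrapping around).
Doing the same to "btffumyqplu": "dvhhwoasrnw".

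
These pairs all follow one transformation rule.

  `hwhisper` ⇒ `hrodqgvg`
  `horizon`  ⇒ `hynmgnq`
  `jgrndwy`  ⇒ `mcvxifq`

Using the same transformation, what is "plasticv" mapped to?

In each case the input is transformed by: move the first 3 characters to the end (rotate left by 3), then shift every letter 1 place backward in the alphabet (wrapping around).
On "plasticv" that produces "rshbuokz".

rshbuokz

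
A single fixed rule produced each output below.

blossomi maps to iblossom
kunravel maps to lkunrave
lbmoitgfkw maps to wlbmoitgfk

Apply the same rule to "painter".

In each case the input is transformed by: move the last character to the front.
"painter" → "rpainte".

rpainte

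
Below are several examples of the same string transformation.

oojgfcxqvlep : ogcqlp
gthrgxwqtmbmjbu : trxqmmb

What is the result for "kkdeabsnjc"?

Looking at the pairs, the operation is to keep every other character starting from the second (positions 2nd, 4th, 6th, ...).
"kkdeabsnjc" → "kebnc".

kebnc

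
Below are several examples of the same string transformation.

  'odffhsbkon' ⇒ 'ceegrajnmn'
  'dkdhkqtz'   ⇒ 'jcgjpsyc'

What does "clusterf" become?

ktrsdqeb

What's happening: move the first character to the end, then shift every letter 1 place backward in the alphabet (wrapping around).
On "clusterf": the first step gives "lusterfc", and the second then gives "ktrsdqeb".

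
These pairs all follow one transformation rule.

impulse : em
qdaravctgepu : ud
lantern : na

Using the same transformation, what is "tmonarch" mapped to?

hm

Each output is the input with this applied: swap the first and last characters, then keep only the first 2 characters.
On "tmonarch": the first step gives "hmonarct", and the second then gives "hm".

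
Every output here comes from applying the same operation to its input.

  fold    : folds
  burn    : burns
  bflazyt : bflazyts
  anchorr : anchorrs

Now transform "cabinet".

cabinets

The transformation: append "s".
So "cabinet" becomes "cabinets".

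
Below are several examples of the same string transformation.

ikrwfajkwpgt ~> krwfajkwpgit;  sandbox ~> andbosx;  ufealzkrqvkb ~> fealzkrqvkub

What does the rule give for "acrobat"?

crobaat

What's happening: swap the first and last characters, then move the first character to the end.
For "acrobat", step one produces "tcrobaa"; step two turns that into "crobaat".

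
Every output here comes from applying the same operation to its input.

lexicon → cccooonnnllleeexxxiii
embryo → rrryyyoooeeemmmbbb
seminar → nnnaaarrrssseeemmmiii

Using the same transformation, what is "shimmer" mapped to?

Looking at the pairs, the operation is to move the last 3 characters to the front (rotate right by 3), then repeat every character 3 times.
"shimmer" → "mmmeeerrrssshhhiiimmm".
(Check on "lexicon": → "conlexi" → "cccooonnnllleeexxxiii" ✓)

mmmeeerrrssshhhiiimmm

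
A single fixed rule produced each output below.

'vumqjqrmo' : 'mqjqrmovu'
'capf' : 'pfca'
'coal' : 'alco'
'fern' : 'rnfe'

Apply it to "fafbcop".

Rule — move the first 2 characters to the end (rotate left by 2).
For "fafbcop" the result is "fbcopfa".

fbcopfa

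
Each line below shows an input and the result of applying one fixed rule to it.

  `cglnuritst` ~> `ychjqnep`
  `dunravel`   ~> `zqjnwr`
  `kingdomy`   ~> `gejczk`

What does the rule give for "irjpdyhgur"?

enflzudc

The transformation: shift every letter 4 places backward in the alphabet (wrapping around), then delete the last 2 characters.
On "irjpdyhgur": the first step gives "enflzudcqn", and the second then gives "enflzudc".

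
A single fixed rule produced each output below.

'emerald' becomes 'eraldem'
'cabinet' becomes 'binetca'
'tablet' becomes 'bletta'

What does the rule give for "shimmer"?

immersh

Looking at the pairs, the operation is to move the first 2 characters to the end (rotate left by 2).
Doing the same to "shimmer": "immersh".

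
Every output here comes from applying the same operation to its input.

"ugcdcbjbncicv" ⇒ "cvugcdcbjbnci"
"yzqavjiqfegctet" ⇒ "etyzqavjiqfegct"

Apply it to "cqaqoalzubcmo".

mocqaqoalzubc

Each output is the input with this applied: move the last 2 characters to the front (rotate right by 2).
"cqaqoalzubcmo" → "mocqaqoalzubc".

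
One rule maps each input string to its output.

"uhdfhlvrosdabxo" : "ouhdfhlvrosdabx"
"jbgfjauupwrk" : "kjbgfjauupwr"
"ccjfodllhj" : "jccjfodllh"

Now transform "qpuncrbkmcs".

In each case the input is transformed by: move the last character to the front.
"qpuncrbkmcs" → "sqpuncrbkmc".

sqpuncrbkmc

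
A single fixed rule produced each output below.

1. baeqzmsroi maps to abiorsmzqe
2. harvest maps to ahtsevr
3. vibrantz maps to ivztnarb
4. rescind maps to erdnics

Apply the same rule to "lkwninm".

The pattern: reverse the string, then move the last 2 characters to the front (rotate right by 2).
For "lkwninm", step one produces "mninwkl"; step two turns that into "klmninw".
(Check on "rescind": → "dnicser" → "erdnics" ✓)

klmninw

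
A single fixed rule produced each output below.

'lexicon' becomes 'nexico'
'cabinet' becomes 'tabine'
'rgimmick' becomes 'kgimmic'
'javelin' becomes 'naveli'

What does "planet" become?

The rule is to delete the first character, then move the last character to the front.
Working it through for "planet": intermediate "lanet", final "tlane".

tlane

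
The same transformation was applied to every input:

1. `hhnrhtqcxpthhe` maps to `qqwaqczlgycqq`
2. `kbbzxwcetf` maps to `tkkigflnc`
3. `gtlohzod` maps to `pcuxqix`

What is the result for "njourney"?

wsxdawn

The rule is to shift every letter 9 places forward in the alphabet (wrapping around), then delete the last character.
Working it through for "njourney": intermediate "wsxdawnh", final "wsxdawn".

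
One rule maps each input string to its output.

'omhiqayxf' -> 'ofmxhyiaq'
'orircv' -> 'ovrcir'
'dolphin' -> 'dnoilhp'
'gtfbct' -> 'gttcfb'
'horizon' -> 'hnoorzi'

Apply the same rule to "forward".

What's happening: take characters alternately from the front and the back (1st, last, 2nd, 2nd-last, ...).
So "forward" becomes "fdorraw".

fdorraw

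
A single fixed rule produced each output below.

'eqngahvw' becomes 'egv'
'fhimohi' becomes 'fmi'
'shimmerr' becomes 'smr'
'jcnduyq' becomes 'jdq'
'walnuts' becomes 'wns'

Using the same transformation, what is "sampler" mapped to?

In each case the input is transformed by: keep one character in every 3, starting at position 1 (positions 1st, 4th, 7th, ...).
Applying that to "sampler" gives "spr".

spr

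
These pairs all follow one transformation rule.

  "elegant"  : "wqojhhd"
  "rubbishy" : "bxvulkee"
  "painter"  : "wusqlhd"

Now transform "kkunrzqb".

cxutqnne

Each output is the input with this applied: sort the characters into reverse alphabetical order, then shift every letter 3 places forward in the alphabet (wrapping around).
Working it through for "kkunrzqb": intermediate "zurqnkkb", final "cxutqnne".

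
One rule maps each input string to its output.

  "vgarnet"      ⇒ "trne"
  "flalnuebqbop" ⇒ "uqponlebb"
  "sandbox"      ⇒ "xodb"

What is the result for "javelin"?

nlie

Rule — delete the first 3 characters, then sort the characters into reverse alphabetical order.
Starting from "javelin": after the first operation, "elin"; after the second, "nlie".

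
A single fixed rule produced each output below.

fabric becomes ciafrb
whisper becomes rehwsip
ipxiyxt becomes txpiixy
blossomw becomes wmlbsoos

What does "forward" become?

Rule — move the last 2 characters to the front (rotate right by 2), then swap each adjacent pair of characters (1↔2, 3↔4, ...).
On "forward": the first step gives "rdforwa", and the second then gives "drofwra".
(Check on "ipxiyxt": → "xtipxiy" → "txpiixy" ✓)

drofwra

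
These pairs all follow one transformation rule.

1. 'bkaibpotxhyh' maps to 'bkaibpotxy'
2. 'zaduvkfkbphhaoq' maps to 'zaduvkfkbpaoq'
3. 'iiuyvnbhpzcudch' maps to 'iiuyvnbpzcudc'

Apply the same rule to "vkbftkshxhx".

In each case the input is transformed by: remove every "h".
"vkbftkshxhx" → "vkbftksxx".

vkbftksxx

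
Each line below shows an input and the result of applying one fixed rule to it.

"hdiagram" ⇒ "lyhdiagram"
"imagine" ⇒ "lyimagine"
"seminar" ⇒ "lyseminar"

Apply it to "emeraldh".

lyemeraldh

In each case the input is transformed by: prepend "ly".
"emeraldh" → "lyemeraldh".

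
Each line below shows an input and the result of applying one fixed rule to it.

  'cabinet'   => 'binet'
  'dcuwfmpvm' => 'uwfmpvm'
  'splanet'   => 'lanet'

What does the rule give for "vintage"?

The transformation: delete the first 2 characters.
For "vintage" the result is "ntage".

ntage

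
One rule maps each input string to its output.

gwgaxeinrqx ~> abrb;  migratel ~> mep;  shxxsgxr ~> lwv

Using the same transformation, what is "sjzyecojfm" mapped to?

The pattern: keep one character in every 3, starting at position 2 (positions 2nd, 5th, 8th, ...), then shift every letter 4 places forward in the alphabet (wrapping around).
Applying both steps to "sjzyecojfm": "jej", then "nin".

nin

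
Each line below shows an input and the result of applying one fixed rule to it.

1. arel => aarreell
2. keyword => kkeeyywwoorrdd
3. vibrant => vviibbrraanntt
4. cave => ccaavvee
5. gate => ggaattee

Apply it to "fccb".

ffccccbb

The pattern: double every character.
Applying that to "fccb" gives "ffccccbb".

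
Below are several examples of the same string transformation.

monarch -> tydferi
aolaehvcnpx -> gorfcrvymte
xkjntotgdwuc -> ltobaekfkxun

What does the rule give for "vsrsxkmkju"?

almjijobdb

What's happening: move the last 2 characters to the front (rotate right by 2), then shift every letter 9 places backward in the alphabet (wrapping around).
Applying both steps to "vsrsxkmkju": "juvsrsxkmk", then "almjijobdb".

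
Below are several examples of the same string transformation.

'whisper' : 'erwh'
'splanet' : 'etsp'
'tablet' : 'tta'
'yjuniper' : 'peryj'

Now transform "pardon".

In each case the input is transformed by: move the first 2 characters to the end (rotate left by 2), then delete the first 3 characters.
Working it through for "pardon": intermediate "rdonpa", final "npa".
(Check on "whisper": → "isperwh" → "erwh" ✓)

npa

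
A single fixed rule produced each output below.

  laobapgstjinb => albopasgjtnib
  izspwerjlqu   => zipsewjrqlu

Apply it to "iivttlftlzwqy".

Looking at the pairs, the operation is to swap each adjacent pair of characters (1↔2, 3↔4, ...).
Applying that to "iivttlftlzwqy" gives "iitvlttfzlqwy".

iitvlttfzlqwy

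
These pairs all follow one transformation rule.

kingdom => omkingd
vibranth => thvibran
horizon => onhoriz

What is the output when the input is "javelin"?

injavel

Rule — move the last 2 characters to the front (rotate right by 2).
For "javelin" the result is "injavel".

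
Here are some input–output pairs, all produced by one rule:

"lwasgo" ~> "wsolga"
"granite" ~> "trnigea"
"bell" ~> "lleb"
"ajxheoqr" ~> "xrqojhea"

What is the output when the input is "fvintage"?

Rule — sort the characters into reverse alphabetical order.
Applying that to "fvintage" gives "vtnigfea".

vtnigfea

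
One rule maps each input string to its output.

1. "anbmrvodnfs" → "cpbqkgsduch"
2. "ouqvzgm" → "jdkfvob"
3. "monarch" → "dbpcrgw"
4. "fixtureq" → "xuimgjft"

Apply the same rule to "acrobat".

The pattern: shift every letter 11 places backward in the alphabet (wrapping around), then swap each adjacent pair of characters (1↔2, 3↔4, ...).
Working it through for "acrobat": intermediate "prgdqpi", final "rpdgpqi".

rpdgpqi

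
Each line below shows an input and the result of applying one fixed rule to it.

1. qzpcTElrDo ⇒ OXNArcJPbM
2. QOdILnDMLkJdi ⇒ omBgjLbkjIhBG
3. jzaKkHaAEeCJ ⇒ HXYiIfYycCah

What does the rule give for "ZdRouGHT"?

The pattern: flip the case of every letter, then shift every letter 2 places backward in the alphabet (wrapping around).
Working it through for "ZdRouGHT": intermediate "zDrOUght", final "xBpMSefr".

xBpMSefr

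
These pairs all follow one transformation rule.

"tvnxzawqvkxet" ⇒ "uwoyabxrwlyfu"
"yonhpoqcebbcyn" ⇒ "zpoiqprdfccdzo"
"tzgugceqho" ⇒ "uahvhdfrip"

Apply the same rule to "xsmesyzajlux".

ytnftzabkmvy

In each case the input is transformed by: shift every letter 1 place forward in the alphabet (wrapping around).
For "xsmesyzajlux" the result is "ytnftzabkmvy".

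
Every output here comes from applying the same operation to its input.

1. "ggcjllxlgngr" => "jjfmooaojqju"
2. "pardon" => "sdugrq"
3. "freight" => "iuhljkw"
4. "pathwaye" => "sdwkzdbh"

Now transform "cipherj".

flskhum

The rule is to shift every letter 3 places forward in the alphabet (wrapping around).
Applying that to "cipherj" gives "flskhum".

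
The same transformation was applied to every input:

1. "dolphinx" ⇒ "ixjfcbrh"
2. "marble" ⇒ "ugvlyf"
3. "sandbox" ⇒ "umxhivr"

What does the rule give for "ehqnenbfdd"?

byhkhyzvxx

Each output is the input with this applied: swap each adjacent pair of characters (1↔2, 3↔4, ...), then shift every letter 6 places backward in the alphabet (wrapping around).
Applying both steps to "ehqnenbfdd": "henqnefbdd", then "byhkhyzvxx".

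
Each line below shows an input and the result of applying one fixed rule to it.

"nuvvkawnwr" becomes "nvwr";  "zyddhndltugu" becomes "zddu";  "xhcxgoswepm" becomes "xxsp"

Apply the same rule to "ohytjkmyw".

otm

Rule — keep one character in every 3, starting at position 1 (positions 1st, 4th, 7th, ...).
Applying that to "ohytjkmyw" gives "otm".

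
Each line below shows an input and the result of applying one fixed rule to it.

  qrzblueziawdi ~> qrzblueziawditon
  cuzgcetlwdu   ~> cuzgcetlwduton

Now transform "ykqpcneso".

ykqpcnesoton

What's happening: append "ton".
Doing the same to "ykqpcneso": "ykqpcnesoton".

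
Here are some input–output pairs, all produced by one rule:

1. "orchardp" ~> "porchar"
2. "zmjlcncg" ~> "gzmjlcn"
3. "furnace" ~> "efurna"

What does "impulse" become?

eimpul

Rule — move the last 2 characters to the front (rotate right by 2), then delete the first character.
Applying both steps to "impulse": "seimpul", then "eimpul".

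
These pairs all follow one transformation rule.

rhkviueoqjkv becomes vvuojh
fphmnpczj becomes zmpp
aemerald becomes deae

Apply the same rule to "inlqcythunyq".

qqyhnn

The transformation: keep every other character starting from the second (positions 2nd, 4th, 6th, ...), then swap the first and last characters.
Applying both steps to "inlqcythunyq": "nqyhnq", then "qqyhnn".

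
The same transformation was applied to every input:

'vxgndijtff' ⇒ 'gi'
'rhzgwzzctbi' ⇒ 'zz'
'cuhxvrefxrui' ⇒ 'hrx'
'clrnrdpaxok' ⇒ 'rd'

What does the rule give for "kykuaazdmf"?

Rule — delete the last 3 characters, then keep one character in every 3, starting at position 3 (positions 3rd, 6th, 9th, ...).
For "kykuaazdmf" the result is "ka".
(Check on "clrnrdpaxok": → "clrnrdpa" → "rd" ✓)

ka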